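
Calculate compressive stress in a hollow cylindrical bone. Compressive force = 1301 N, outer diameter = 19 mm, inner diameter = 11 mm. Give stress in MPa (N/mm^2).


A = pi*(r_o^2 - r_i^2)
r_o = 9.5 mm, r_i = 5.5 mm
A = 188.496 mm^2
sigma = F/A = 1301 / 188.496
sigma = 6.902 MPa


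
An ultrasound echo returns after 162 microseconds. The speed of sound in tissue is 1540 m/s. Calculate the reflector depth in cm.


depth = c * t / 2
t = 162 us = 1.6200e-04 s
depth = 1540 * 1.6200e-04 / 2
depth = 0.12474 m = 12.474 cm


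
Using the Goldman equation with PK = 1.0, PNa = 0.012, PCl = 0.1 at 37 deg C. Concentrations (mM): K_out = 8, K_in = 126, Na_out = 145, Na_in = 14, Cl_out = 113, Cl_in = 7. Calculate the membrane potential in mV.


Vm = (RT/F)*ln((PK*Ko + PNa*Nao + PCl*Cli)/(PK*Ki + PNa*Nai + PCl*Clo))
Numer = 10.44, Denom = 137.468
Vm = -68.89 mV


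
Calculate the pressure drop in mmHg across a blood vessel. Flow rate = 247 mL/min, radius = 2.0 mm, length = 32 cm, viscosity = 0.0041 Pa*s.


dP = 8*mu*L*Q / (pi*r^4)
Q = 247 mL/min = 4.11667e-06 m^3/s
dP = 859.607 Pa = 859.607 / 133.322 mmHg = 6.448 mmHg


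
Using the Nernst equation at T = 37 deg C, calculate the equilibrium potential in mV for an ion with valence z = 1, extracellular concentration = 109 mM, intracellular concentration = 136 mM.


E = (RT/(zF)) * ln(C_out/C_in)
T = 37 + 273.15 = 310.15 K
E = (8.314 * 310.15 / (1 * 96485)) * ln(109/136)
E = -5.914 mV


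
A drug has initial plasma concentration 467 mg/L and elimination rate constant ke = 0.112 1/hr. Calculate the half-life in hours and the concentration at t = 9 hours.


t_half = ln(2) / ke = 0.693147 / 0.112 = 6.189 hr
C(t) = C0 * exp(-ke*t) = 467 * exp(-0.112*9)
C(9) = 170.4 mg/L


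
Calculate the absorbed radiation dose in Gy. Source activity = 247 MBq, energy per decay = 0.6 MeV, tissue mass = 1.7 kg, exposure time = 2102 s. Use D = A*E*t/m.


A = 247 MBq = 2.4700e+08 Bq
E = 0.6 MeV = 9.612e-14 J
D = A*E*t/m = 2.4700e+08*9.612e-14*2102/1.7
D = 0.02936 Gy


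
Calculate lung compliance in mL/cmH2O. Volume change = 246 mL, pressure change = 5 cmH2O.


C = dV / dP
C = 246 / 5
C = 49.2 mL/cmH2O


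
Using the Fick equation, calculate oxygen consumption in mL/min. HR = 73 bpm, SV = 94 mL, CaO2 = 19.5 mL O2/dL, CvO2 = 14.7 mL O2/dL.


CO = HR*SV = 73*94/1000 = 6.862 L/min
a-v O2 diff = 19.5 - 14.7 = 4.8 mL/dL
VO2 = CO * (CaO2-CvO2) * 10 dL/L
VO2 = 6.862 * 4.8 * 10
VO2 = 329.4 mL/min


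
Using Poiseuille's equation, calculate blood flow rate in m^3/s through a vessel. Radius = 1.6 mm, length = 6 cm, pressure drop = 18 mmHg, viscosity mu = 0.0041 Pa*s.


Q = pi*r^4*dP / (8*mu*L)
r = 0.0016 m, L = 0.06 m
dP = 18 mmHg = 2399.796 Pa
Q = 2.5106e-05 m^3/s


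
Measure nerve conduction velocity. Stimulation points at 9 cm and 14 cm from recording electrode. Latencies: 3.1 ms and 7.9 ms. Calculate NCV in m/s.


Distance = (14 - 9) / 100 = 0.05 m
dt = (7.9 - 3.1) / 1000 = 0.0048 s
NCV = dist / dt = 10.42 m/s


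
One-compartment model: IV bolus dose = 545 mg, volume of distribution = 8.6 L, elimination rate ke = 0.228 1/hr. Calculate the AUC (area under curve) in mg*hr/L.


C0 = Dose/Vd = 545/8.6 = 63.3721 mg/L
AUC = C0/ke = 63.3721/0.228
AUC = 277.9 mg*hr/L


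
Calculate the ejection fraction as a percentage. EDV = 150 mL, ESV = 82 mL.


SV = EDV - ESV = 150 - 82 = 68 mL
EF = SV/EDV * 100 = 68/150 * 100
EF = 45.33%


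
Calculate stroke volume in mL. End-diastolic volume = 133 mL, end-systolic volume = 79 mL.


SV = EDV - ESV
SV = 133 - 79
SV = 54 mL


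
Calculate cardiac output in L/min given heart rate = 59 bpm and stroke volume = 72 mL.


CO = HR * SV
CO = 59 * 72 / 1000
CO = 4.248 L/min


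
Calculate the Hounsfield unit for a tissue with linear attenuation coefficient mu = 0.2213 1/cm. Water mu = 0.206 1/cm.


HU = ((mu_tissue - mu_water) / mu_water) * 1000
HU = ((0.2213 - 0.206) / 0.206) * 1000
HU = 74.27


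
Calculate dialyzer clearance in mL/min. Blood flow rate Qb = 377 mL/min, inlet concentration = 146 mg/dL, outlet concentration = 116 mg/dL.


K = Qb * (Cb_in - Cb_out) / Cb_in
K = 377 * (146 - 116) / 146
K = 77.47 mL/min


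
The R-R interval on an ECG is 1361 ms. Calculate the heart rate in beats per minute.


HR = 60 / RR_interval(s)
RR = 1361 ms = 1.361 s
HR = 60 / 1.361 = 44.09 bpm


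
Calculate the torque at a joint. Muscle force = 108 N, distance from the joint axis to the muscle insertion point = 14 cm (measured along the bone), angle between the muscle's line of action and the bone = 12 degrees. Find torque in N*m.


Torque = F * d * sin(theta)   (moment arm = d*sin(theta))
d = 14 cm = 0.14 m
Torque = 108 * 0.14 * sin(12)
Torque = 3.144 N*m


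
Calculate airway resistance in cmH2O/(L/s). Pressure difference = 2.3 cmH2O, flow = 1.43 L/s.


R = dP / flow
R = 2.3 / 1.43
R = 1.608 cmH2O/(L/s)


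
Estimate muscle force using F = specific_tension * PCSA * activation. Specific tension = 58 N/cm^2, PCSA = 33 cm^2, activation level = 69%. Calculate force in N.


F = sigma * PCSA * activation
F = 58 * 33 * 0.69
F = 1321 N


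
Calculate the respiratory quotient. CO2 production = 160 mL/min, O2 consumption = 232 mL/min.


RQ = VCO2 / VO2
RQ = 160 / 232
RQ = 0.6897


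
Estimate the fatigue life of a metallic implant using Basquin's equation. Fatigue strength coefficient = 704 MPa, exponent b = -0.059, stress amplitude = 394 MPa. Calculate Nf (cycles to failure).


sigma_a = sigma_f' * (2Nf)^b
2Nf = (sigma_a/sigma_f')^(1/b)
2Nf = (394/704)^(1/-0.059)
2Nf = 18727.594
Nf = 9364


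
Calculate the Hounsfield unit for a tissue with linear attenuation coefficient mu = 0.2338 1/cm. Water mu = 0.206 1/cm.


HU = ((mu_tissue - mu_water) / mu_water) * 1000
HU = ((0.2338 - 0.206) / 0.206) * 1000
HU = 135


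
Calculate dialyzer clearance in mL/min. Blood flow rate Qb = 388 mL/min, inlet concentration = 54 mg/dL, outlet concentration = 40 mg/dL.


K = Qb * (Cb_in - Cb_out) / Cb_in
K = 388 * (54 - 40) / 54
K = 100.6 mL/min


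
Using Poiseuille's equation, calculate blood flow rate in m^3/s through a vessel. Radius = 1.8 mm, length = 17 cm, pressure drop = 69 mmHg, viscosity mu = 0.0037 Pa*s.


Q = pi*r^4*dP / (8*mu*L)
r = 0.0018 m, L = 0.17 m
dP = 69 mmHg = 9199.218 Pa
Q = 6.0291e-05 m^3/s


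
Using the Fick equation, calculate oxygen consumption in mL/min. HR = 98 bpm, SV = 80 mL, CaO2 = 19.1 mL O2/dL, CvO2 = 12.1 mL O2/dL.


CO = HR*SV = 98*80/1000 = 7.84 L/min
a-v O2 diff = 19.1 - 12.1 = 7 mL/dL
VO2 = CO * (CaO2-CvO2) * 10 dL/L
VO2 = 7.84 * 7 * 10
VO2 = 548.8 mL/min


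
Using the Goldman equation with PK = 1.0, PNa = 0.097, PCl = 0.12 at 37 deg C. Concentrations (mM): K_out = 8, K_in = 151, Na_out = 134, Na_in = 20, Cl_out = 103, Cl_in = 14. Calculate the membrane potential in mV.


Vm = (RT/F)*ln((PK*Ko + PNa*Nao + PCl*Cli)/(PK*Ki + PNa*Nai + PCl*Clo))
Numer = 22.678, Denom = 165.3
Vm = -53.09 mV


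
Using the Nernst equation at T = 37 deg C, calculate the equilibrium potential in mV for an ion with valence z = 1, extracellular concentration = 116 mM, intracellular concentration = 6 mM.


E = (RT/(zF)) * ln(C_out/C_in)
T = 37 + 273.15 = 310.15 K
E = (8.314 * 310.15 / (1 * 96485)) * ln(116/6)
E = 79.16 mV


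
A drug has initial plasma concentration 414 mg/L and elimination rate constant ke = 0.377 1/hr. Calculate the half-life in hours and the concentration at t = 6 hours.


t_half = ln(2) / ke = 0.693147 / 0.377 = 1.839 hr
C(t) = C0 * exp(-ke*t) = 414 * exp(-0.377*6)
C(6) = 43.11 mg/L


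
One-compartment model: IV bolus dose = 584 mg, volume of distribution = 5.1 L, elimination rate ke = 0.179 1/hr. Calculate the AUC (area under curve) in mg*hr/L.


C0 = Dose/Vd = 584/5.1 = 114.51 mg/L
AUC = C0/ke = 114.51/0.179
AUC = 639.7 mg*hr/L


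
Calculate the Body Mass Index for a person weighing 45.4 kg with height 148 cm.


BMI = weight / height^2
height = 148 cm = 1.48 m
BMI = 45.4 / 1.48^2
BMI = 20.73 kg/m^2


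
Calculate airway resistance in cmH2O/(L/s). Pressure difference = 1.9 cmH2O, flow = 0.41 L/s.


R = dP / flow
R = 1.9 / 0.41
R = 4.634 cmH2O/(L/s)


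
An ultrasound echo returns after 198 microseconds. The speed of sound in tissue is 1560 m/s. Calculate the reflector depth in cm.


depth = c * t / 2
t = 198 us = 1.9800e-04 s
depth = 1560 * 1.9800e-04 / 2
depth = 0.15444 m = 15.444 cm


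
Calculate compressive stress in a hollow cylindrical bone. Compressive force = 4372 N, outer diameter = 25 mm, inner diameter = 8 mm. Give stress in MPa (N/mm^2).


A = pi*(r_o^2 - r_i^2)
r_o = 12.5 mm, r_i = 4 mm
A = 440.608 mm^2
sigma = F/A = 4372 / 440.608
sigma = 9.923 MPa


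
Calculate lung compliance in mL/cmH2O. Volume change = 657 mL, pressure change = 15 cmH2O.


C = dV / dP
C = 657 / 15
C = 43.8 mL/cmH2O


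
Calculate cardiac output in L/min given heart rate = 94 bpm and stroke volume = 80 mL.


CO = HR * SV
CO = 94 * 80 / 1000
CO = 7.52 L/min


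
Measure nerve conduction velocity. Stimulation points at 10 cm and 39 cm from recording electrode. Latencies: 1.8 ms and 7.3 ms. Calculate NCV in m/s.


Distance = (39 - 10) / 100 = 0.29 m
dt = (7.3 - 1.8) / 1000 = 0.0055 s
NCV = dist / dt = 52.73 m/s


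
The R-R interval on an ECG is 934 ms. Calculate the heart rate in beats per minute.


HR = 60 / RR_interval(s)
RR = 934 ms = 0.934 s
HR = 60 / 0.934 = 64.24 bpm


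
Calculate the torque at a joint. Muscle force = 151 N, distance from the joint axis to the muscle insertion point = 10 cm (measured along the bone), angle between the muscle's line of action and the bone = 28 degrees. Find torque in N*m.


Torque = F * d * sin(theta)   (moment arm = d*sin(theta))
d = 10 cm = 0.1 m
Torque = 151 * 0.1 * sin(28)
Torque = 7.089 N*m


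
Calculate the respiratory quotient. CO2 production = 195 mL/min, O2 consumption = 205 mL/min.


RQ = VCO2 / VO2
RQ = 195 / 205
RQ = 0.9512


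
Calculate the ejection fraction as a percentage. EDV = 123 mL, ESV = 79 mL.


SV = EDV - ESV = 123 - 79 = 44 mL
EF = SV/EDV * 100 = 44/123 * 100
EF = 35.77%


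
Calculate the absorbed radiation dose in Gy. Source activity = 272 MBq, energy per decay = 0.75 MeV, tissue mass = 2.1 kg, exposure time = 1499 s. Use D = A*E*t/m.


A = 272 MBq = 2.7200e+08 Bq
E = 0.75 MeV = 1.2015e-13 J
D = A*E*t/m = 2.7200e+08*1.2015e-13*1499/2.1
D = 0.02333 Gy


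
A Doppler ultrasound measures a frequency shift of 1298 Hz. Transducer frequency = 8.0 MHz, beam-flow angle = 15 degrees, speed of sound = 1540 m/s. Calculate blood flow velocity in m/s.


v = fd * c / (2 * f0 * cos(theta))
v = 1298 * 1540 / (2 * 8.0000e+06 * cos(15))
v = 0.1293 m/s


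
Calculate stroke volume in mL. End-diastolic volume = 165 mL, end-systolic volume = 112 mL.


SV = EDV - ESV
SV = 165 - 112
SV = 53 mL


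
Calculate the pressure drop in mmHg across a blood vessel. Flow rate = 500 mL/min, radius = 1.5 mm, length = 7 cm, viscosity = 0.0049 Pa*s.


dP = 8*mu*L*Q / (pi*r^4)
Q = 500 mL/min = 8.33333e-06 m^3/s
dP = 1437.76 Pa = 1437.76 / 133.322 mmHg = 10.78 mmHg


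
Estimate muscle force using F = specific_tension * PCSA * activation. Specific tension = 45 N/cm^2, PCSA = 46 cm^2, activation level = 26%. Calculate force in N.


F = sigma * PCSA * activation
F = 45 * 46 * 0.26
F = 538.2 N


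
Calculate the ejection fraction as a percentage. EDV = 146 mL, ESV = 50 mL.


SV = EDV - ESV = 146 - 50 = 96 mL
EF = SV/EDV * 100 = 96/146 * 100
EF = 65.75%


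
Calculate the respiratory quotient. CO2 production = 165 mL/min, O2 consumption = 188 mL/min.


RQ = VCO2 / VO2
RQ = 165 / 188
RQ = 0.8777


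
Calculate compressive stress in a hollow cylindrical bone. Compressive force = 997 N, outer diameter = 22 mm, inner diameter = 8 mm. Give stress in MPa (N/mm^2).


A = pi*(r_o^2 - r_i^2)
r_o = 11 mm, r_i = 4 mm
A = 329.867 mm^2
sigma = F/A = 997 / 329.867
sigma = 3.022 MPa


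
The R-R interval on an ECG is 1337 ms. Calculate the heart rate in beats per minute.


HR = 60 / RR_interval(s)
RR = 1337 ms = 1.337 s
HR = 60 / 1.337 = 44.88 bpm


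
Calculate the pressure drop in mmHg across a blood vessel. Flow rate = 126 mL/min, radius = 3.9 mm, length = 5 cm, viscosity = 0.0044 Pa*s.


dP = 8*mu*L*Q / (pi*r^4)
Q = 126 mL/min = 2.1e-06 m^3/s
dP = 5.08538 Pa = 5.08538 / 133.322 mmHg = 0.03814 mmHg


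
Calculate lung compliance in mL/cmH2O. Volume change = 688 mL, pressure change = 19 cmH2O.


C = dV / dP
C = 688 / 19
C = 36.21 mL/cmH2O


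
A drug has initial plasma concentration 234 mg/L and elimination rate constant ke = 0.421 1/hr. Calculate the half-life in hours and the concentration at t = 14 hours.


t_half = ln(2) / ke = 0.693147 / 0.421 = 1.646 hr
C(t) = C0 * exp(-ke*t) = 234 * exp(-0.421*14)
C(14) = 0.6449 mg/L


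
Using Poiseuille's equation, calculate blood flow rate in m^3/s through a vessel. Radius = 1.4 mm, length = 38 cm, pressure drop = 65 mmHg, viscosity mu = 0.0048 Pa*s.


Q = pi*r^4*dP / (8*mu*L)
r = 0.0014 m, L = 0.38 m
dP = 65 mmHg = 8665.93 Pa
Q = 7.1674e-06 m^3/s


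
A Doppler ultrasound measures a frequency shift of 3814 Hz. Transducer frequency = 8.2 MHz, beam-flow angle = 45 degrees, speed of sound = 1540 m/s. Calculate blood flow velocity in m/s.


v = fd * c / (2 * f0 * cos(theta))
v = 3814 * 1540 / (2 * 8.2000e+06 * cos(45))
v = 0.5065 m/s


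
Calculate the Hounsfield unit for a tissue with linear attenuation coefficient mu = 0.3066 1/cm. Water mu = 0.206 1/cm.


HU = ((mu_tissue - mu_water) / mu_water) * 1000
HU = ((0.3066 - 0.206) / 0.206) * 1000
HU = 488.3


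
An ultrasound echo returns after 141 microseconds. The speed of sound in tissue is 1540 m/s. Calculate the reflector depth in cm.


depth = c * t / 2
t = 141 us = 1.4100e-04 s
depth = 1540 * 1.4100e-04 / 2
depth = 0.10857 m = 10.857 cm


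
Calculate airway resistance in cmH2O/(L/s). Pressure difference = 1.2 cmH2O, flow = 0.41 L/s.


R = dP / flow
R = 1.2 / 0.41
R = 2.927 cmH2O/(L/s)


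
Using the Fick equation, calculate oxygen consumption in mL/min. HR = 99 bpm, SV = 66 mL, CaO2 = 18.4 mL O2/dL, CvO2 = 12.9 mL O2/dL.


CO = HR*SV = 99*66/1000 = 6.534 L/min
a-v O2 diff = 18.4 - 12.9 = 5.5 mL/dL
VO2 = CO * (CaO2-CvO2) * 10 dL/L
VO2 = 6.534 * 5.5 * 10
VO2 = 359.4 mL/min


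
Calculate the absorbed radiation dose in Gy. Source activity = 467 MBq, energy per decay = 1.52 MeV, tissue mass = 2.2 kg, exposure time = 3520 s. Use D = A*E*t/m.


A = 467 MBq = 4.6700e+08 Bq
E = 1.52 MeV = 2.43504e-13 J
D = A*E*t/m = 4.6700e+08*2.43504e-13*3520/2.2
D = 0.1819 Gy


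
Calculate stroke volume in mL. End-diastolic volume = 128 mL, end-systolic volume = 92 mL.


SV = EDV - ESV
SV = 128 - 92
SV = 36 mL


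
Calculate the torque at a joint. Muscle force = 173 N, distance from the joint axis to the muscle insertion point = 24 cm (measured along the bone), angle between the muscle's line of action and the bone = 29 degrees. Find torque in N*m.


Torque = F * d * sin(theta)   (moment arm = d*sin(theta))
d = 24 cm = 0.24 m
Torque = 173 * 0.24 * sin(29)
Torque = 20.13 N*m


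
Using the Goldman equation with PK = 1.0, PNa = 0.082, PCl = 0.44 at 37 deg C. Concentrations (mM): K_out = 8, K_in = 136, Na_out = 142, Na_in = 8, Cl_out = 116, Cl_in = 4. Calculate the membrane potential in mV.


Vm = (RT/F)*ln((PK*Ko + PNa*Nao + PCl*Cli)/(PK*Ki + PNa*Nai + PCl*Clo))
Numer = 21.404, Denom = 187.696
Vm = -58.03 mV


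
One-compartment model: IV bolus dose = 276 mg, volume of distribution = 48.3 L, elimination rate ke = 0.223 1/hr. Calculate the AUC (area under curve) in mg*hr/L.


C0 = Dose/Vd = 276/48.3 = 5.71429 mg/L
AUC = C0/ke = 5.71429/0.223
AUC = 25.62 mg*hr/L


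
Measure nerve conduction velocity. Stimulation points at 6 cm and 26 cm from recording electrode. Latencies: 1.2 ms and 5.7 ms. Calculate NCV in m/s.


Distance = (26 - 6) / 100 = 0.2 m
dt = (5.7 - 1.2) / 1000 = 0.0045 s
NCV = dist / dt = 44.44 m/s


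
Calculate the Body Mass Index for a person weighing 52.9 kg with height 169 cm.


BMI = weight / height^2
height = 169 cm = 1.69 m
BMI = 52.9 / 1.69^2
BMI = 18.52 kg/m^2


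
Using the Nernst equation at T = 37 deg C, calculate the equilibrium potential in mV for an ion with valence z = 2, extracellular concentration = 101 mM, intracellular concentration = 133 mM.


E = (RT/(zF)) * ln(C_out/C_in)
T = 37 + 273.15 = 310.15 K
E = (8.314 * 310.15 / (2 * 96485)) * ln(101/133)
E = -3.678 mV


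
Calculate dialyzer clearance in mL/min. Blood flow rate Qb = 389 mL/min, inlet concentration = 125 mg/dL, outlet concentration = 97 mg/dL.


K = Qb * (Cb_in - Cb_out) / Cb_in
K = 389 * (125 - 97) / 125
K = 87.14 mL/min


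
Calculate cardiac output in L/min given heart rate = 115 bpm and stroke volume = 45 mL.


CO = HR * SV
CO = 115 * 45 / 1000
CO = 5.175 L/min


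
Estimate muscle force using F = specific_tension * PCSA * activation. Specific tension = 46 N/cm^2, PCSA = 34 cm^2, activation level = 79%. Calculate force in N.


F = sigma * PCSA * activation
F = 46 * 34 * 0.79
F = 1236 N


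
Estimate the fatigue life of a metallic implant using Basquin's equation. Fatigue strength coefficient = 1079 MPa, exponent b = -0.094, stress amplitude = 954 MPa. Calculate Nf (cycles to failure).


sigma_a = sigma_f' * (2Nf)^b
2Nf = (sigma_a/sigma_f')^(1/b)
2Nf = (954/1079)^(1/-0.094)
2Nf = 3.7056334
Nf = 1.853


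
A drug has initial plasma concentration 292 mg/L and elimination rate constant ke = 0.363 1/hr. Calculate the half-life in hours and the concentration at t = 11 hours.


t_half = ln(2) / ke = 0.693147 / 0.363 = 1.909 hr
C(t) = C0 * exp(-ke*t) = 292 * exp(-0.363*11)
C(11) = 5.386 mg/L


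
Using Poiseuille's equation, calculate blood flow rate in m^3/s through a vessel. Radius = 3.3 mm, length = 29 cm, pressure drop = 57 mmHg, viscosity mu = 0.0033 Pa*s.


Q = pi*r^4*dP / (8*mu*L)
r = 0.0033 m, L = 0.29 m
dP = 57 mmHg = 7599.354 Pa
Q = 3.6981e-04 m^3/s


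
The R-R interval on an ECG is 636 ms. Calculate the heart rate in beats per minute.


HR = 60 / RR_interval(s)
RR = 636 ms = 0.636 s
HR = 60 / 0.636 = 94.34 bpm


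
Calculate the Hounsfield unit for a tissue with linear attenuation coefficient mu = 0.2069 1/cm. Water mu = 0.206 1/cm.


HU = ((mu_tissue - mu_water) / mu_water) * 1000
HU = ((0.2069 - 0.206) / 0.206) * 1000
HU = 4.369


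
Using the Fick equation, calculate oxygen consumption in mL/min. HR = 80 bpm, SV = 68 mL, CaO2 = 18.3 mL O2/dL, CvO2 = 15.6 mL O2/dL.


CO = HR*SV = 80*68/1000 = 5.44 L/min
a-v O2 diff = 18.3 - 15.6 = 2.7 mL/dL
VO2 = CO * (CaO2-CvO2) * 10 dL/L
VO2 = 5.44 * 2.7 * 10
VO2 = 146.9 mL/min


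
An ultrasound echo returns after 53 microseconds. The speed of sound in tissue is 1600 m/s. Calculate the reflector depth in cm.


depth = c * t / 2
t = 53 us = 5.3000e-05 s
depth = 1600 * 5.3000e-05 / 2
depth = 0.0424 m = 4.24 cm


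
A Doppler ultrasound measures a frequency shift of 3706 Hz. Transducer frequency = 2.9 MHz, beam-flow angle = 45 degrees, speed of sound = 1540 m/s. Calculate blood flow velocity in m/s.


v = fd * c / (2 * f0 * cos(theta))
v = 3706 * 1540 / (2 * 2.9000e+06 * cos(45))
v = 1.392 m/s


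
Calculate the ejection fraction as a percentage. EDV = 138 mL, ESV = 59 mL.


SV = EDV - ESV = 138 - 59 = 79 mL
EF = SV/EDV * 100 = 79/138 * 100
EF = 57.25%


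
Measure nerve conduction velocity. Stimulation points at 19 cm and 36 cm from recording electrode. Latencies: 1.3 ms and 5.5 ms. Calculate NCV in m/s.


Distance = (36 - 19) / 100 = 0.17 m
dt = (5.5 - 1.3) / 1000 = 0.0042 s
NCV = dist / dt = 40.48 m/s


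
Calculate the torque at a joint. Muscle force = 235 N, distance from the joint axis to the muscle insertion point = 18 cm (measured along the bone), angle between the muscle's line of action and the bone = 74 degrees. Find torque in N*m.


Torque = F * d * sin(theta)   (moment arm = d*sin(theta))
d = 18 cm = 0.18 m
Torque = 235 * 0.18 * sin(74)
Torque = 40.66 N*m


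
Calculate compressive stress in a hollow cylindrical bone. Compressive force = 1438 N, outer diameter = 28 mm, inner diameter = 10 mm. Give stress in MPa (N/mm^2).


A = pi*(r_o^2 - r_i^2)
r_o = 14 mm, r_i = 5 mm
A = 537.212 mm^2
sigma = F/A = 1438 / 537.212
sigma = 2.677 MPa


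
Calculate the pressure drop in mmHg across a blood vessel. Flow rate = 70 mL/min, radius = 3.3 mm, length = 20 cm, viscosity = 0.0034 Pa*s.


dP = 8*mu*L*Q / (pi*r^4)
Q = 70 mL/min = 1.16667e-06 m^3/s
dP = 17.035 Pa = 17.035 / 133.322 mmHg = 0.1278 mmHg


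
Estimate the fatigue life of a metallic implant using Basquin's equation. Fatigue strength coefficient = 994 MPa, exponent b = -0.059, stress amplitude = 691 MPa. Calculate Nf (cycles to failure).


sigma_a = sigma_f' * (2Nf)^b
2Nf = (sigma_a/sigma_f')^(1/b)
2Nf = (691/994)^(1/-0.059)
2Nf = 474.69263
Nf = 237.3


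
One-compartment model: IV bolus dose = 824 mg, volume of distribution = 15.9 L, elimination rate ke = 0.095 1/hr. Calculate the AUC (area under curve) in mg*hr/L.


C0 = Dose/Vd = 824/15.9 = 51.8239 mg/L
AUC = C0/ke = 51.8239/0.095
AUC = 545.5 mg*hr/L


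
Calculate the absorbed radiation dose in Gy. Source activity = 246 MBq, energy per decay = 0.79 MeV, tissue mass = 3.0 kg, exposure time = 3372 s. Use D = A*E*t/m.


A = 246 MBq = 2.4600e+08 Bq
E = 0.79 MeV = 1.26558e-13 J
D = A*E*t/m = 2.4600e+08*1.26558e-13*3372/3.0
D = 0.03499 Gy


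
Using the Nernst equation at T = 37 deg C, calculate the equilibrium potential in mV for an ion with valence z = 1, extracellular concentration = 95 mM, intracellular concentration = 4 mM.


E = (RT/(zF)) * ln(C_out/C_in)
T = 37 + 273.15 = 310.15 K
E = (8.314 * 310.15 / (1 * 96485)) * ln(95/4)
E = 84.65 mV


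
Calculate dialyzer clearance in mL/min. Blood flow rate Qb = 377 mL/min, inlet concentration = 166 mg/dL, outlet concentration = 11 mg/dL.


K = Qb * (Cb_in - Cb_out) / Cb_in
K = 377 * (166 - 11) / 166
K = 352 mL/min


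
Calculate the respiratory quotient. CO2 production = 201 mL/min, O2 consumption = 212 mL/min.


RQ = VCO2 / VO2
RQ = 201 / 212
RQ = 0.9481


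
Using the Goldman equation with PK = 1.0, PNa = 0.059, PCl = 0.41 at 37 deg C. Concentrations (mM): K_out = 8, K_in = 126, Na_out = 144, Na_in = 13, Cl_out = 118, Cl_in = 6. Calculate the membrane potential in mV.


Vm = (RT/F)*ln((PK*Ko + PNa*Nao + PCl*Cli)/(PK*Ki + PNa*Nai + PCl*Clo))
Numer = 18.956, Denom = 175.147
Vm = -59.42 mV


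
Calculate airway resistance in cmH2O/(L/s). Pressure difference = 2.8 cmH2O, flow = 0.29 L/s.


R = dP / flow
R = 2.8 / 0.29
R = 9.655 cmH2O/(L/s)


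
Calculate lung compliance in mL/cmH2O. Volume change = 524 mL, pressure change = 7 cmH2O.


C = dV / dP
C = 524 / 7
C = 74.86 mL/cmH2O


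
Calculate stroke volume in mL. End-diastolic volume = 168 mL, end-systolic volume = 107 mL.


SV = EDV - ESV
SV = 168 - 107
SV = 61 mL


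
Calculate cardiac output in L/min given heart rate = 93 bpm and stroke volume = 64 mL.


CO = HR * SV
CO = 93 * 64 / 1000
CO = 5.952 L/min


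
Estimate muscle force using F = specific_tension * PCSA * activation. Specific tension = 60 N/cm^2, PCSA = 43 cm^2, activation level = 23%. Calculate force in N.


F = sigma * PCSA * activation
F = 60 * 43 * 0.23
F = 593.4 N


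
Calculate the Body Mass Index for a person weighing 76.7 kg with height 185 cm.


BMI = weight / height^2
height = 185 cm = 1.85 m
BMI = 76.7 / 1.85^2
BMI = 22.41 kg/m^2


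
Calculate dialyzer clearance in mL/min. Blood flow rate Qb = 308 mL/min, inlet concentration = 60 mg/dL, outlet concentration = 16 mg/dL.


K = Qb * (Cb_in - Cb_out) / Cb_in
K = 308 * (60 - 16) / 60
K = 225.9 mL/min


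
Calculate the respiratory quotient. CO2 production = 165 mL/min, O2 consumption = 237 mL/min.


RQ = VCO2 / VO2
RQ = 165 / 237
RQ = 0.6962


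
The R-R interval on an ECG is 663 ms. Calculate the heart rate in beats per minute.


HR = 60 / RR_interval(s)
RR = 663 ms = 0.663 s
HR = 60 / 0.663 = 90.5 bpm


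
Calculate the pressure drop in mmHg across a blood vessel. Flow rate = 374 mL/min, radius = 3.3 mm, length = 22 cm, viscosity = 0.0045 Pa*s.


dP = 8*mu*L*Q / (pi*r^4)
Q = 374 mL/min = 6.23333e-06 m^3/s
dP = 132.507 Pa = 132.507 / 133.322 mmHg = 0.9939 mmHg


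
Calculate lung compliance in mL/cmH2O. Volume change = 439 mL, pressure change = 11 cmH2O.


C = dV / dP
C = 439 / 11
C = 39.91 mL/cmH2O


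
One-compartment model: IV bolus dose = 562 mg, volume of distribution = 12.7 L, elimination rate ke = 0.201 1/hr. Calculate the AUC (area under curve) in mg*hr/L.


C0 = Dose/Vd = 562/12.7 = 44.252 mg/L
AUC = C0/ke = 44.252/0.201
AUC = 220.2 mg*hr/L


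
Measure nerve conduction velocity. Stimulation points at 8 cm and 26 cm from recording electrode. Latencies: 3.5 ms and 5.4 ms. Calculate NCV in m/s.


Distance = (26 - 8) / 100 = 0.18 m
dt = (5.4 - 3.5) / 1000 = 0.0019 s
NCV = dist / dt = 94.74 m/s


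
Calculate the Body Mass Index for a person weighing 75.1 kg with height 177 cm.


BMI = weight / height^2
height = 177 cm = 1.77 m
BMI = 75.1 / 1.77^2
BMI = 23.97 kg/m^2


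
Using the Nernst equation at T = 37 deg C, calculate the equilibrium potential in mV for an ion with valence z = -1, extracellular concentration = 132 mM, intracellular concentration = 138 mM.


E = (RT/(zF)) * ln(C_out/C_in)
T = 37 + 273.15 = 310.15 K
E = (8.314 * 310.15 / (-1 * 96485)) * ln(132/138)
E = 1.188 mV


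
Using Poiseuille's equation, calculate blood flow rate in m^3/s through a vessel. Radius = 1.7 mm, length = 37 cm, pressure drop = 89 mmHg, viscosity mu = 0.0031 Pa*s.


Q = pi*r^4*dP / (8*mu*L)
r = 0.0017 m, L = 0.37 m
dP = 89 mmHg = 11865.658 Pa
Q = 3.3930e-05 m^3/s


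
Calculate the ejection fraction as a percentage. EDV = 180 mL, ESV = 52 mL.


SV = EDV - ESV = 180 - 52 = 128 mL
EF = SV/EDV * 100 = 128/180 * 100
EF = 71.11%


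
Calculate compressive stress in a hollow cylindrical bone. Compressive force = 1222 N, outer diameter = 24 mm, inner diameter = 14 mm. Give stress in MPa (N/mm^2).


A = pi*(r_o^2 - r_i^2)
r_o = 12 mm, r_i = 7 mm
A = 298.451 mm^2
sigma = F/A = 1222 / 298.451
sigma = 4.094 MPa


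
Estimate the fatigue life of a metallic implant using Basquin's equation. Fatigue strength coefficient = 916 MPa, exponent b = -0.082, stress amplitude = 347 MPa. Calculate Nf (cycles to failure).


sigma_a = sigma_f' * (2Nf)^b
2Nf = (sigma_a/sigma_f')^(1/b)
2Nf = (347/916)^(1/-0.082)
2Nf = 138372.17
Nf = 6.919e+04


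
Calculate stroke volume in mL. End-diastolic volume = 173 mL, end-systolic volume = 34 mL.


SV = EDV - ESV
SV = 173 - 34
SV = 139 mL


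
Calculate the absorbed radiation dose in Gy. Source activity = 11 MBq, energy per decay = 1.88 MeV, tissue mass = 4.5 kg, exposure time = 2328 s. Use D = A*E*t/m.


A = 11 MBq = 1.1000e+07 Bq
E = 1.88 MeV = 3.01176e-13 J
D = A*E*t/m = 1.1000e+07*3.01176e-13*2328/4.5
D = 0.001714 Gy


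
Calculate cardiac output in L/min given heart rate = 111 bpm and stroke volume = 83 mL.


CO = HR * SV
CO = 111 * 83 / 1000
CO = 9.213 L/min


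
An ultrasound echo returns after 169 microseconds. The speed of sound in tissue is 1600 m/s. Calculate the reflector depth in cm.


depth = c * t / 2
t = 169 us = 1.6900e-04 s
depth = 1600 * 1.6900e-04 / 2
depth = 0.1352 m = 13.52 cm


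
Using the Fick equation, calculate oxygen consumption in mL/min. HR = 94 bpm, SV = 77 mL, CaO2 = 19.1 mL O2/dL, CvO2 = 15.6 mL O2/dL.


CO = HR*SV = 94*77/1000 = 7.238 L/min
a-v O2 diff = 19.1 - 15.6 = 3.5 mL/dL
VO2 = CO * (CaO2-CvO2) * 10 dL/L
VO2 = 7.238 * 3.5 * 10
VO2 = 253.3 mL/min


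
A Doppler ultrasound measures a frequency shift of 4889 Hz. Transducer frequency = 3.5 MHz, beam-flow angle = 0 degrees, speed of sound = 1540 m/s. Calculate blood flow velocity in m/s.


v = fd * c / (2 * f0 * cos(theta))
v = 4889 * 1540 / (2 * 3.5000e+06 * cos(0))
v = 1.076 m/s


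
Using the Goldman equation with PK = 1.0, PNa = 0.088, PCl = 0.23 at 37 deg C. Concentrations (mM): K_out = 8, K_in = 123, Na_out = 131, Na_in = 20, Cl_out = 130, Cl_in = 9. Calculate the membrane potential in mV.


Vm = (RT/F)*ln((PK*Ko + PNa*Nao + PCl*Cli)/(PK*Ki + PNa*Nai + PCl*Clo))
Numer = 21.598, Denom = 154.66
Vm = -52.61 mV


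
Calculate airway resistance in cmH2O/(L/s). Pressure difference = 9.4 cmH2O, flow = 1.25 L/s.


R = dP / flow
R = 9.4 / 1.25
R = 7.52 cmH2O/(L/s)


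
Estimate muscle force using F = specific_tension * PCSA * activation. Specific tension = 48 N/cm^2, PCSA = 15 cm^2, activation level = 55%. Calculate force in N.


F = sigma * PCSA * activation
F = 48 * 15 * 0.55
F = 396 N


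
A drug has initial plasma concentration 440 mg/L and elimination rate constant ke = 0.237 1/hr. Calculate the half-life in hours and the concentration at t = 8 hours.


t_half = ln(2) / ke = 0.693147 / 0.237 = 2.925 hr
C(t) = C0 * exp(-ke*t) = 440 * exp(-0.237*8)
C(8) = 66.07 mg/L


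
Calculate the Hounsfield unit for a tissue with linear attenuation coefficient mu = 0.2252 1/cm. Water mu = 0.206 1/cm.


HU = ((mu_tissue - mu_water) / mu_water) * 1000
HU = ((0.2252 - 0.206) / 0.206) * 1000
HU = 93.2


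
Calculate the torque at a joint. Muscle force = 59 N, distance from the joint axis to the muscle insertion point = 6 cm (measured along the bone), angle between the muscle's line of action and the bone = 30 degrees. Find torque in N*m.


Torque = F * d * sin(theta)   (moment arm = d*sin(theta))
d = 6 cm = 0.06 m
Torque = 59 * 0.06 * sin(30)
Torque = 1.77 N*m


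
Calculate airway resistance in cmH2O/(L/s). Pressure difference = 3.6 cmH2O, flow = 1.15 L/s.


R = dP / flow
R = 3.6 / 1.15
R = 3.13 cmH2O/(L/s)


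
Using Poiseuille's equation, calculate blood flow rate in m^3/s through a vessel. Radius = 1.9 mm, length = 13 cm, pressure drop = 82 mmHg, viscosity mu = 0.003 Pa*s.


Q = pi*r^4*dP / (8*mu*L)
r = 0.0019 m, L = 0.13 m
dP = 82 mmHg = 10932.404 Pa
Q = 1.4346e-04 m^3/s


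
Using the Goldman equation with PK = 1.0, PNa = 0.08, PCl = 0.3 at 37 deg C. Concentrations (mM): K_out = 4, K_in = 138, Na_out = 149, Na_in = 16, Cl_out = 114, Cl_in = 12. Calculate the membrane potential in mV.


Vm = (RT/F)*ln((PK*Ko + PNa*Nao + PCl*Cli)/(PK*Ki + PNa*Nai + PCl*Clo))
Numer = 19.52, Denom = 173.48
Vm = -58.38 mV


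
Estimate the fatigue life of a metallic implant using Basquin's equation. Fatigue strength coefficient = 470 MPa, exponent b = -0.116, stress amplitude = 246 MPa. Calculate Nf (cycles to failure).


sigma_a = sigma_f' * (2Nf)^b
2Nf = (sigma_a/sigma_f')^(1/b)
2Nf = (246/470)^(1/-0.116)
2Nf = 265.34861
Nf = 132.7


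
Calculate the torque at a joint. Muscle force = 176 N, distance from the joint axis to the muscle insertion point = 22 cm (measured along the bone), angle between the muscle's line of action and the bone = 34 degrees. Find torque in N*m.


Torque = F * d * sin(theta)   (moment arm = d*sin(theta))
d = 22 cm = 0.22 m
Torque = 176 * 0.22 * sin(34)
Torque = 21.65 N*m


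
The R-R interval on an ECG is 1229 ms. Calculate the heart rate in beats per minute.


HR = 60 / RR_interval(s)
RR = 1229 ms = 1.229 s
HR = 60 / 1.229 = 48.82 bpm


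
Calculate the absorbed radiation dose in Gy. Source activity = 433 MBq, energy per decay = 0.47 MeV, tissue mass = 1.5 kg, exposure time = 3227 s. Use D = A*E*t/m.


A = 433 MBq = 4.3300e+08 Bq
E = 0.47 MeV = 7.5294e-14 J
D = A*E*t/m = 4.3300e+08*7.5294e-14*3227/1.5
D = 0.07014 Gy


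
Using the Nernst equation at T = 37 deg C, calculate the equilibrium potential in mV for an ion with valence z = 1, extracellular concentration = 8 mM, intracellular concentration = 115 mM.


E = (RT/(zF)) * ln(C_out/C_in)
T = 37 + 273.15 = 310.15 K
E = (8.314 * 310.15 / (1 * 96485)) * ln(8/115)
E = -71.24 mV


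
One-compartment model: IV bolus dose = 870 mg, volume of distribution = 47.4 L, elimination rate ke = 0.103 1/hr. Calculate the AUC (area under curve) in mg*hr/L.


C0 = Dose/Vd = 870/47.4 = 18.3544 mg/L
AUC = C0/ke = 18.3544/0.103
AUC = 178.2 mg*hr/L


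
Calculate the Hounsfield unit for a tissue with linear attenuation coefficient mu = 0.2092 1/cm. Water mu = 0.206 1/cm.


HU = ((mu_tissue - mu_water) / mu_water) * 1000
HU = ((0.2092 - 0.206) / 0.206) * 1000
HU = 15.53


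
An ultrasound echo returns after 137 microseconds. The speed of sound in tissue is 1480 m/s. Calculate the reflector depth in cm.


depth = c * t / 2
t = 137 us = 1.3700e-04 s
depth = 1480 * 1.3700e-04 / 2
depth = 0.10138 m = 10.138 cm


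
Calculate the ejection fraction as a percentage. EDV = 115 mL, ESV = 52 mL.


SV = EDV - ESV = 115 - 52 = 63 mL
EF = SV/EDV * 100 = 63/115 * 100
EF = 54.78%


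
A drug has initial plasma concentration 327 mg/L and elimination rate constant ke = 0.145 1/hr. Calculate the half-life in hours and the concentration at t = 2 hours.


t_half = ln(2) / ke = 0.693147 / 0.145 = 4.78 hr
C(t) = C0 * exp(-ke*t) = 327 * exp(-0.145*2)
C(2) = 244.7 mg/L


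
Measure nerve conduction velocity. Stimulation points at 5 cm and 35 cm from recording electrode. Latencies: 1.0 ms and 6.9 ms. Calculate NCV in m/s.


Distance = (35 - 5) / 100 = 0.3 m
dt = (6.9 - 1.0) / 1000 = 0.0059 s
NCV = dist / dt = 50.85 m/s


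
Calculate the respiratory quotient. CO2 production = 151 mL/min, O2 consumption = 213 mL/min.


RQ = VCO2 / VO2
RQ = 151 / 213
RQ = 0.7089


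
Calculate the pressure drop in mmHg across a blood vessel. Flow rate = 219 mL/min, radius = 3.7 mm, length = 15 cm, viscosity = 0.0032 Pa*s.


dP = 8*mu*L*Q / (pi*r^4)
Q = 219 mL/min = 3.65e-06 m^3/s
dP = 23.805 Pa = 23.805 / 133.322 mmHg = 0.1786 mmHg


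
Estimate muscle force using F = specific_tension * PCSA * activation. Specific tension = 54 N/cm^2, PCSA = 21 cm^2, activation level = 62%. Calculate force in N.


F = sigma * PCSA * activation
F = 54 * 21 * 0.62
F = 703.1 N


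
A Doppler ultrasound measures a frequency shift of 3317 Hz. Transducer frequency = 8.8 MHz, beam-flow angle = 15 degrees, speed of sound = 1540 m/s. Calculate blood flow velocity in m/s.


v = fd * c / (2 * f0 * cos(theta))
v = 3317 * 1540 / (2 * 8.8000e+06 * cos(15))
v = 0.3005 m/s


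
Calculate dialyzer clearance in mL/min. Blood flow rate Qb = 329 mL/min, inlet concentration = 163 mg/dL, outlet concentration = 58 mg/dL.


K = Qb * (Cb_in - Cb_out) / Cb_in
K = 329 * (163 - 58) / 163
K = 211.9 mL/min


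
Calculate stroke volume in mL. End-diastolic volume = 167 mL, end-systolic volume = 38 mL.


SV = EDV - ESV
SV = 167 - 38
SV = 129 mL


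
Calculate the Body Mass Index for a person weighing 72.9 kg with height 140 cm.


BMI = weight / height^2
height = 140 cm = 1.4 m
BMI = 72.9 / 1.4^2
BMI = 37.19 kg/m^2


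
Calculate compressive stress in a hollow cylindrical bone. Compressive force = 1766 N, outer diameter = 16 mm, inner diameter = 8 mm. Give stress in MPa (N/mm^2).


A = pi*(r_o^2 - r_i^2)
r_o = 8 mm, r_i = 4 mm
A = 150.796 mm^2
sigma = F/A = 1766 / 150.796
sigma = 11.71 MPa


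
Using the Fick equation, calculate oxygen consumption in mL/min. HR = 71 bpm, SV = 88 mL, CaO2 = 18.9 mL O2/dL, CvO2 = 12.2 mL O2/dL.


CO = HR*SV = 71*88/1000 = 6.248 L/min
a-v O2 diff = 18.9 - 12.2 = 6.7 mL/dL
VO2 = CO * (CaO2-CvO2) * 10 dL/L
VO2 = 6.248 * 6.7 * 10
VO2 = 418.6 mL/min


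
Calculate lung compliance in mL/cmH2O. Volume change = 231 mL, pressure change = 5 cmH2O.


C = dV / dP
C = 231 / 5
C = 46.2 mL/cmH2O


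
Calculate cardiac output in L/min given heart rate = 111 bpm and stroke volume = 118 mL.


CO = HR * SV
CO = 111 * 118 / 1000
CO = 13.1 L/min


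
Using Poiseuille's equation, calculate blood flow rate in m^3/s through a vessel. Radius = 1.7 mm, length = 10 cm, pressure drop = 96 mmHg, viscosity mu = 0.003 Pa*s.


Q = pi*r^4*dP / (8*mu*L)
r = 0.0017 m, L = 0.1 m
dP = 96 mmHg = 12798.912 Pa
Q = 1.3993e-04 m^3/s


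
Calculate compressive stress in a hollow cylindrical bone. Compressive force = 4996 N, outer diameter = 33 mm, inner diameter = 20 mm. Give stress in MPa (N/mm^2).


A = pi*(r_o^2 - r_i^2)
r_o = 16.5 mm, r_i = 10 mm
A = 541.139 mm^2
sigma = F/A = 4996 / 541.139
sigma = 9.232 MPa


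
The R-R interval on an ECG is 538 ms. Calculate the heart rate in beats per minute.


HR = 60 / RR_interval(s)
RR = 538 ms = 0.538 s
HR = 60 / 0.538 = 111.5 bpm


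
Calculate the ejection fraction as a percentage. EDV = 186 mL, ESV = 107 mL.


SV = EDV - ESV = 186 - 107 = 79 mL
EF = SV/EDV * 100 = 79/186 * 100
EF = 42.47%


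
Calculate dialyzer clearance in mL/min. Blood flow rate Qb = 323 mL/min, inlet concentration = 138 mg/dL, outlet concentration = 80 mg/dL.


K = Qb * (Cb_in - Cb_out) / Cb_in
K = 323 * (138 - 80) / 138
K = 135.8 mL/min


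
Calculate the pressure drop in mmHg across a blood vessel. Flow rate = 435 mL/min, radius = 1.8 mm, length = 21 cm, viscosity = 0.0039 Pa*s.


dP = 8*mu*L*Q / (pi*r^4)
Q = 435 mL/min = 7.25e-06 m^3/s
dP = 1440.36 Pa = 1440.36 / 133.322 mmHg = 10.8 mmHg


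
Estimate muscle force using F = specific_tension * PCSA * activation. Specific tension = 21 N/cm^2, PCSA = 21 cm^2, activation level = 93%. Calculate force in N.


F = sigma * PCSA * activation
F = 21 * 21 * 0.93
F = 410.1 N


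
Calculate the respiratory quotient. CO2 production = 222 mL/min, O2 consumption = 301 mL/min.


RQ = VCO2 / VO2
RQ = 222 / 301
RQ = 0.7375


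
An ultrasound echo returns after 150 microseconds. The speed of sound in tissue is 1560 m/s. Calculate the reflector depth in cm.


depth = c * t / 2
t = 150 us = 1.5000e-04 s
depth = 1560 * 1.5000e-04 / 2
depth = 0.117 m = 11.7 cm


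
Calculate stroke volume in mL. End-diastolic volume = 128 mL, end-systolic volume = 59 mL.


SV = EDV - ESV
SV = 128 - 59
SV = 69 mL


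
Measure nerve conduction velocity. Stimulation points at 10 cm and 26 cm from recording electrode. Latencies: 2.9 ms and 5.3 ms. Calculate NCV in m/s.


Distance = (26 - 10) / 100 = 0.16 m
dt = (5.3 - 2.9) / 1000 = 0.0024 s
NCV = dist / dt = 66.67 m/s


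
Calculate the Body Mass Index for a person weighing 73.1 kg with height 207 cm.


BMI = weight / height^2
height = 207 cm = 2.07 m
BMI = 73.1 / 2.07^2
BMI = 17.06 kg/m^2


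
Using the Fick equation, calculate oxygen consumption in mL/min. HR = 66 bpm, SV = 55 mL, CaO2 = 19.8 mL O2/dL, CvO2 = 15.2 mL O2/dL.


CO = HR*SV = 66*55/1000 = 3.63 L/min
a-v O2 diff = 19.8 - 15.2 = 4.6 mL/dL
VO2 = CO * (CaO2-CvO2) * 10 dL/L
VO2 = 3.63 * 4.6 * 10
VO2 = 167 mL/min


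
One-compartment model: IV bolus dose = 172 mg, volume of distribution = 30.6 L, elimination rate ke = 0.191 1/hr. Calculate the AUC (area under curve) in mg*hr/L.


C0 = Dose/Vd = 172/30.6 = 5.62092 mg/L
AUC = C0/ke = 5.62092/0.191
AUC = 29.43 mg*hr/L


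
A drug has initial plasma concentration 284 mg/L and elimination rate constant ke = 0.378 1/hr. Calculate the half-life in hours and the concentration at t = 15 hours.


t_half = ln(2) / ke = 0.693147 / 0.378 = 1.834 hr
C(t) = C0 * exp(-ke*t) = 284 * exp(-0.378*15)
C(15) = 0.9792 mg/L


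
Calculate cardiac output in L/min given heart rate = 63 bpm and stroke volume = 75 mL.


CO = HR * SV
CO = 63 * 75 / 1000
CO = 4.725 L/min


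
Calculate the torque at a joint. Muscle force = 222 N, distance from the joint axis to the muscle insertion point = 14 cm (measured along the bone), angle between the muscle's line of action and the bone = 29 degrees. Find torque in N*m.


Torque = F * d * sin(theta)   (moment arm = d*sin(theta))
d = 14 cm = 0.14 m
Torque = 222 * 0.14 * sin(29)
Torque = 15.07 N*m
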